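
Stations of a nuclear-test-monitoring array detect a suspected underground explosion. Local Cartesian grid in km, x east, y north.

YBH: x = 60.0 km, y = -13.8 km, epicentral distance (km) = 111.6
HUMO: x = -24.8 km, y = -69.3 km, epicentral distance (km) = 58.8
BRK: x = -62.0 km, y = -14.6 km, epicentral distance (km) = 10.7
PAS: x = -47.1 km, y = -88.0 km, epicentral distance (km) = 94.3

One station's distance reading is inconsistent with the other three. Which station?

PAS

Solve using three stations at a time. Using YBH, HUMO, BRK (subtract circle equations pairwise → linear system) gives (x, y) ≈ (-51.6, -16.9).
Distances from that point to each station vs reported:
  YBH: calculated 111.6 vs reported 111.6 → residual 0.0 km
  HUMO: calculated 58.8 vs reported 58.8 → residual 0.0 km
  BRK: calculated 10.7 vs reported 10.7 → residual 0.0 km
  PAS: calculated 71.2 vs reported 94.3 → residual 23.1 km
YBH, HUMO, BRK are mutually consistent (residuals ≈ 0); PAS is off by 23.1 km.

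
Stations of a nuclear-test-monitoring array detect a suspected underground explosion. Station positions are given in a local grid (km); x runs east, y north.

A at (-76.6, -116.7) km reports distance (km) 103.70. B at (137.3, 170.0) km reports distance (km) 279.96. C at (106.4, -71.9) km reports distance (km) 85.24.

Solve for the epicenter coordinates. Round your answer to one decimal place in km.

(22.2, -85.2)

Circle about each station: (x + 76.6)² + (y + 116.7)² = 103.70²; (x − 137.3)² + (y − 170.0)² = 279.96²; (x − 106.4)² + (y + 71.9)² = 85.24².
Subtracting the A equation from the B and C equations removes the quadratic terms:
427.8 x + 573.4 y = -39359.07
366.0 x + 89.6 y = 491.95
Solving the 2×2 system: x ≈ 22.2, y ≈ -85.2 km.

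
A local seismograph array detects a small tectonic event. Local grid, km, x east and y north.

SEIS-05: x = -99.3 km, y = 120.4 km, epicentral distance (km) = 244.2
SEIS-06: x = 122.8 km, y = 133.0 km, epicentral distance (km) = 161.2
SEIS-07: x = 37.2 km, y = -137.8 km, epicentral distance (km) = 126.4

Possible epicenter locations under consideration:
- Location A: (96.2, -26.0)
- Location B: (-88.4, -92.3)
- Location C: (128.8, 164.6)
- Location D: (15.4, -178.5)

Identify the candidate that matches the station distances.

Location A

For each candidate, compare |candidate − station| to the reported distance:
Location A: residuals SEIS-05 0.0, SEIS-06 0.0, SEIS-07 0.0 → max 0.0 km
Location B: residuals SEIS-05 31.2, SEIS-06 147.6, SEIS-07 7.2 → max 147.6 km
Location C: residuals SEIS-05 11.9, SEIS-06 129.0, SEIS-07 189.6 → max 189.6 km
Location D: residuals SEIS-05 76.0, SEIS-06 168.3, SEIS-07 80.2 → max 168.3 km
Only Location A has all residuals ≈ 0.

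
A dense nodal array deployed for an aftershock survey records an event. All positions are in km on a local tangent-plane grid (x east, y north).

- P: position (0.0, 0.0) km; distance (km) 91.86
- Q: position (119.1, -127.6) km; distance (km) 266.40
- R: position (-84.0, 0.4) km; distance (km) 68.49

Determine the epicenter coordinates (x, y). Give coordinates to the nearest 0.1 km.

x ≈ -64.0 km, y ≈ 65.9 km

Circle about each station: x² + y² = 91.86²; (x − 119.1)² + (y + 127.6)² = 266.40²; (x + 84.0)² + (y − 0.4)² = 68.49².
Subtracting the P equation from the Q and R equations removes the quadratic terms:
238.2 x − 255.2 y = -32064.13
-168.0 x + 0.8 y = 10803.54
Solving the 2×2 system: x ≈ -64.0, y ≈ 65.9 km.
Check against P (with the unrounded x, y): √(x²+y²) = 91.87 ≈ 91.86 km. ✓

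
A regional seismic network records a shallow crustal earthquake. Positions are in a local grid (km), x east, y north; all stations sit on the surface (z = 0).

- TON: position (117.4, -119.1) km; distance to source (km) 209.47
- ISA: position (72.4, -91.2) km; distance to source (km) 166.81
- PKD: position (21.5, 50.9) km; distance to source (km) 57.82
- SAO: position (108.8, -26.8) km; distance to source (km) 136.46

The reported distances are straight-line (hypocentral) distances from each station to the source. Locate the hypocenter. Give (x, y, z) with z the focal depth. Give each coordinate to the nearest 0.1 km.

(15.7, 54.8, 57.4)

Each station gives a sphere (x−x_i)² + (y−y_i)² + z² = d_i² (stations at z=0).
Subtracting the TON sphere from ISA and PKD: z² cancels, leaving linear equations in x and y:
-90.0 x + 55.8 y = 1643.73
-191.8 x + 340.0 y = 15620.02
Solving: x ≈ 15.717, y ≈ 54.807 km (keep extra digits for the depth step; rounded: 15.7, 54.8).
Then from the TON sphere: z² = 209.47² − (x − 117.4)² − (y + 119.1)² with x = 15.717, y = 54.807, so z ≈ 57.399 ≈ 57.4 km.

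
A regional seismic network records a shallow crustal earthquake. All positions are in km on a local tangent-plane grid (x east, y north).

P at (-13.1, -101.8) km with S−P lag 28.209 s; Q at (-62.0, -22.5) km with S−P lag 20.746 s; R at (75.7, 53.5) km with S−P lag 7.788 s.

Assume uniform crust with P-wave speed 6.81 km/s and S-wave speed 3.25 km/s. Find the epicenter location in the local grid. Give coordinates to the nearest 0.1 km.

x ≈ 29.6 km, y ≈ 68.3 km

Distance from S−P lag: d = Δt · v_P v_S / (v_P − v_S) = Δt · (6.81·3.25)/(6.81−3.25) ≈ 6.2170·Δt.
So d_P = 175.38, d_Q = 128.98, d_R = 48.42 km.
Circle about each station: (x + 13.1)² + (y + 101.8)² = 175.38²; (x + 62.0)² + (y + 22.5)² = 128.98²; (x − 75.7)² + (y − 53.5)² = 48.42².
Subtracting pairs of circle equations eliminates x²+y² and gives linear equations (the radical axes):
-97.8 x + 158.6 y = 7937.70
177.6 x + 310.6 y = 26471.54
Solving the 2×2 system: x ≈ 29.6, y ≈ 68.3 km.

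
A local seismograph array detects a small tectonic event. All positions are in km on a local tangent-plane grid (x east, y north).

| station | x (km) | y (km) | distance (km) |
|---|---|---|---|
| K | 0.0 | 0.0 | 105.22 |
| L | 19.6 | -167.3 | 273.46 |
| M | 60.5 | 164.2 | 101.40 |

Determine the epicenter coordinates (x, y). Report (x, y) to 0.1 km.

-20.5 km east, 103.2 km north

Circle about each station: x² + y² = 105.22²; (x − 19.6)² + (y + 167.3)² = 273.46²; (x − 60.5)² + (y − 164.2)² = 101.40².
Subtracting the K equation from the L and M equations removes the quadratic terms:
39.2 x − 334.6 y = -35335.67
121.0 x + 328.4 y = 31411.18
Solving the 2×2 system: x ≈ -20.5, y ≈ 103.2 km.
Check against K (with the unrounded x, y): √(x²+y²) = 105.22 ≈ 105.22 km. ✓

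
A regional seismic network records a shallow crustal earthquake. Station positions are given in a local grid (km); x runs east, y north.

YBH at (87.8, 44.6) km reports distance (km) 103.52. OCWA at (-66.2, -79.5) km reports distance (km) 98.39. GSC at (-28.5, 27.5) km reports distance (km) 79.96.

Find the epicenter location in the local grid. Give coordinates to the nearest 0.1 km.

Circle about each station: (x − 87.8)² + (y − 44.6)² = 103.52²; (x + 66.2)² + (y + 79.5)² = 98.39²; (x + 28.5)² + (y − 27.5)² = 79.96².
Subtracting pairs of circle equations eliminates x²+y² and gives linear equations (the radical axes):
-308.0 x − 248.2 y = 2040.49
-232.6 x − 34.2 y = -3806.71
Solving the 2×2 system: x ≈ 21.5, y ≈ -34.9 km.

x ≈ 21.5 km, y ≈ -34.9 km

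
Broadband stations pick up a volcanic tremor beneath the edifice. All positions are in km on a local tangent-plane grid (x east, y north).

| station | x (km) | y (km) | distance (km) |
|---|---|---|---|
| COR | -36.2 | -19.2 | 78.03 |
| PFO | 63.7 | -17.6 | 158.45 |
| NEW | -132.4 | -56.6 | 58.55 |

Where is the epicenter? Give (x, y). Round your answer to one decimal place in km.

Circle about each station: (x + 36.2)² + (y + 19.2)² = 78.03²; (x − 63.7)² + (y + 17.6)² = 158.45²; (x + 132.4)² + (y + 56.6)² = 58.55².
Subtracting the COR equation from the PFO and NEW equations removes the quadratic terms:
199.8 x + 3.2 y = -16329.35
-192.4 x − 74.8 y = 21714.82
Solving the 2×2 system: x ≈ -80.4, y ≈ -83.5 km.

x ≈ -80.4 km, y ≈ -83.5 km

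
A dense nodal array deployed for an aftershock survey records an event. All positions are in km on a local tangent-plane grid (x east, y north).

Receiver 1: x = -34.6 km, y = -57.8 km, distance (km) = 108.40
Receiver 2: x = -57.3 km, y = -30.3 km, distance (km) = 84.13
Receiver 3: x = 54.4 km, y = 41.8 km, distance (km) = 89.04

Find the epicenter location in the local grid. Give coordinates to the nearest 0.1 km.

Circle about each station: (x + 34.6)² + (y + 57.8)² = 108.40²; (x + 57.3)² + (y + 30.3)² = 84.13²; (x − 54.4)² + (y − 41.8)² = 89.04².
Subtracting the Receiver 1 equation from the Receiver 2 and Receiver 3 equations removes the quadratic terms:
-45.4 x + 55.0 y = 4336.08
178.0 x + 199.2 y = 3991.04
Solving the 2×2 system: x ≈ -34.2, y ≈ 50.6 km.

-34.2 km east, 50.6 km north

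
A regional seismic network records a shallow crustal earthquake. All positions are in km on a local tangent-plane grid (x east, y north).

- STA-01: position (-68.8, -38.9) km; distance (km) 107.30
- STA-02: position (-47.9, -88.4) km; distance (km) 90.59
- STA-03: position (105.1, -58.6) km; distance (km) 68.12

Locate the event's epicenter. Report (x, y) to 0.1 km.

Circle about each station: (x + 68.8)² + (y + 38.9)² = 107.30²; (x + 47.9)² + (y + 88.4)² = 90.59²; (x − 105.1)² + (y + 58.6)² = 68.12².
Subtracting pairs of circle equations eliminates x²+y² and gives linear equations (the radical axes):
41.8 x − 99.0 y = 7169.06
347.8 x − 39.4 y = 15106.28
Solving the 2×2 system: x ≈ 37.0, y ≈ -56.8 km.
Check against STA-01 (with the unrounded x, y): √((x + 68.8)²+(y + 38.9)²) = 107.30 ≈ 107.30 km. ✓

37.0 km east, -56.8 km north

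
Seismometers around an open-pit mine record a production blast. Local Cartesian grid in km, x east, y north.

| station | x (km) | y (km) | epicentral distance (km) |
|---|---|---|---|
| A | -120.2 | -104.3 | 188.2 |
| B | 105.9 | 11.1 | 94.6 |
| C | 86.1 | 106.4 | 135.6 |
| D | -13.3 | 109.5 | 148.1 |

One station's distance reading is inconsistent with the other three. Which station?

B

Solve using three stations at a time. Using A, C, D (subtract circle equations pairwise → linear system) gives (x, y) ≈ (50.1, -24.3).
Distances from that point to each station vs reported:
  A: calculated 188.2 vs reported 188.2 → residual 0.0 km
  B: calculated 66.1 vs reported 94.6 → residual 28.5 km
  C: calculated 135.6 vs reported 135.6 → residual 0.0 km
  D: calculated 148.1 vs reported 148.1 → residual 0.0 km
A, C, D are mutually consistent (residuals ≈ 0); B is off by 28.5 km.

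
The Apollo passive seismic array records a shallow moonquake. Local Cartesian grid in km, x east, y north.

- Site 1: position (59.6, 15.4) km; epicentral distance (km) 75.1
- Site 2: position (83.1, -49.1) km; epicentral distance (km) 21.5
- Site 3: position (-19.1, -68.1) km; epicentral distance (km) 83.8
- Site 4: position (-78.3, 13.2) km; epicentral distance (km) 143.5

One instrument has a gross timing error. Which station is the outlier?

Site 4

Solve using three stations at a time. Using Site 1, Site 2, Site 3 (subtract circle equations pairwise → linear system) gives (x, y) ≈ (64.3, -59.6).
Distances from that point to each station vs reported:
  Site 1: calculated 75.1 vs reported 75.1 → residual 0.0 km
  Site 2: calculated 21.5 vs reported 21.5 → residual 0.0 km
  Site 3: calculated 83.8 vs reported 83.8 → residual 0.0 km
  Site 4: calculated 160.1 vs reported 143.5 → residual 16.6 km
Site 1, Site 2, Site 3 are mutually consistent (residuals ≈ 0); Site 4 is off by 16.6 km.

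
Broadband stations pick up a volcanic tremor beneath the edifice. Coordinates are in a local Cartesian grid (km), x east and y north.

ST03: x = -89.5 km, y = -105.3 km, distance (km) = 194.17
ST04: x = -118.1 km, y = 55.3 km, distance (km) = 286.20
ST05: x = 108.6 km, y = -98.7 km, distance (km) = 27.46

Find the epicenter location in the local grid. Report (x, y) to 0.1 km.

103.6 km east, -125.7 km north

Circle about each station: (x + 89.5)² + (y + 105.3)² = 194.17²; (x + 118.1)² + (y − 55.3)² = 286.20²; (x − 108.6)² + (y + 98.7)² = 27.46².
Subtracting pairs of circle equations eliminates x²+y² and gives linear equations (the radical axes):
-57.2 x + 321.2 y = -46301.09
396.2 x + 13.2 y = 39385.25
Solving the 2×2 system: x ≈ 103.6, y ≈ -125.7 km.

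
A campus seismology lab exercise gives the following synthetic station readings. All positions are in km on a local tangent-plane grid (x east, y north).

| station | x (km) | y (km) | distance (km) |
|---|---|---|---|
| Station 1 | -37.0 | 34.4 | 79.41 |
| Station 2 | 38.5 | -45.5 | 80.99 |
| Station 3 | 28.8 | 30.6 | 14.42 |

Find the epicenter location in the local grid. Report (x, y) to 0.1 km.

42.4 km east, 35.4 km north

Circle about each station: (x + 37.0)² + (y − 34.4)² = 79.41²; (x − 38.5)² + (y + 45.5)² = 80.99²; (x − 28.8)² + (y − 30.6)² = 14.42².
Subtracting the Station 1 equation from the Station 2 and Station 3 equations removes the quadratic terms:
151.0 x − 159.8 y = 746.71
131.6 x − 7.6 y = 5311.45
Solving the 2×2 system: x ≈ 42.4, y ≈ 35.4 km.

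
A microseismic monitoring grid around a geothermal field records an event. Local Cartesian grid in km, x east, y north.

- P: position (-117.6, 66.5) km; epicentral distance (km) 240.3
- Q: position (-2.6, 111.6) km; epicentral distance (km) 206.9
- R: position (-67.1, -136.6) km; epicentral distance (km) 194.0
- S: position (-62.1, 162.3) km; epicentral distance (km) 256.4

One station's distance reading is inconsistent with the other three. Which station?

Q

Solve using three stations at a time. Using P, R, S (subtract circle equations pairwise → linear system) gives (x, y) ≈ (99.3, -36.9).
Distances from that point to each station vs reported:
  P: calculated 240.3 vs reported 240.3 → residual 0.0 km
  Q: calculated 180.1 vs reported 206.9 → residual 26.8 km
  R: calculated 194.0 vs reported 194.0 → residual 0.0 km
  S: calculated 256.4 vs reported 256.4 → residual 0.0 km
P, R, S are mutually consistent (residuals ≈ 0); Q is off by 26.8 km.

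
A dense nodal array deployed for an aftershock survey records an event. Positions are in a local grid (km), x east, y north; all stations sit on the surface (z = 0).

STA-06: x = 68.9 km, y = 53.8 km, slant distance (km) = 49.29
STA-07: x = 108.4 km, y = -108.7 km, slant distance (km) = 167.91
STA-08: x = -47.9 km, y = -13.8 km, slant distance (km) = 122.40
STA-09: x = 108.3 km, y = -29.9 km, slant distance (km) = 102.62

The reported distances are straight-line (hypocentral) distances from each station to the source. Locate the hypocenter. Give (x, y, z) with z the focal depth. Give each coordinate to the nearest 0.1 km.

(51.1, 42.7, 44.6)

Each station gives a sphere (x−x_i)² + (y−y_i)² + z² = d_i² (stations at z=0).
Subtracting the STA-06 sphere from STA-07 and STA-08: z² cancels, leaving linear equations in x and y:
79.0 x − 325.0 y = -9839.66
-233.6 x − 135.2 y = -17709.06
Solving: x ≈ 51.098, y ≈ 42.697 km (keep extra digits for the depth step; rounded: 51.1, 42.7).
Then from the STA-06 sphere: z² = 49.29² − (x − 68.9)² − (y − 53.8)² with x = 51.098, y = 42.697, so z ≈ 44.602 ≈ 44.6 km.
Check against STA-09 (with the unrounded solution): distance 102.62 ≈ 102.62 km. ✓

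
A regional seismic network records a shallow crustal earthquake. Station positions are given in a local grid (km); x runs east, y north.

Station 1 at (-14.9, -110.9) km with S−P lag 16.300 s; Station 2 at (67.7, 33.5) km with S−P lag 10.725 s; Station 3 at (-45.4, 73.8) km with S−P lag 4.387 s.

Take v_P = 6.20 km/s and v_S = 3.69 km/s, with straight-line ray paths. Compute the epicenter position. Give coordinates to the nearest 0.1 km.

(-30.0, 36.9)

Distance from S−P lag: d = Δt · v_P v_S / (v_P − v_S) = Δt · (6.20·3.69)/(6.20−3.69) ≈ 9.1147·Δt.
So d_Station 1 = 148.57, d_Station 2 = 97.76, d_Station 3 = 39.99 km.
Circle about each station: (x + 14.9)² + (y + 110.9)² = 148.57²; (x − 67.7)² + (y − 33.5)² = 97.76²; (x + 45.4)² + (y − 73.8)² = 39.99².
Subtracting pairs of circle equations eliminates x²+y² and gives linear equations (the radical axes):
165.2 x + 288.8 y = 5700.75
-61.0 x + 369.4 y = 15460.62
Solving the 2×2 system: x ≈ -30.0, y ≈ 36.9 km.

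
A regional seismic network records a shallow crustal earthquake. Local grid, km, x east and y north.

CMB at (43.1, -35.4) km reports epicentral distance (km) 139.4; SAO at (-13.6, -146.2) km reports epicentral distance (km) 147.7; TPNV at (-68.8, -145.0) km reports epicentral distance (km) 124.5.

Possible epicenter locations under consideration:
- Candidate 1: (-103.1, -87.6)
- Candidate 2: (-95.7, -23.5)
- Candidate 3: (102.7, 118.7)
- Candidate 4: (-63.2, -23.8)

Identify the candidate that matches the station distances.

Candidate 2

For each candidate, compare |candidate − station| to the reported distance:
Candidate 1: residuals CMB 15.8, SAO 40.7, TPNV 57.6 → max 57.6 km
Candidate 2: residuals CMB 0.1, SAO 0.1, TPNV 0.1 → max 0.1 km
Candidate 3: residuals CMB 25.8, SAO 141.6, TPNV 190.1 → max 190.1 km
Candidate 4: residuals CMB 32.5, SAO 15.6, TPNV 3.2 → max 32.5 km
Only Candidate 2 has all residuals ≈ 0.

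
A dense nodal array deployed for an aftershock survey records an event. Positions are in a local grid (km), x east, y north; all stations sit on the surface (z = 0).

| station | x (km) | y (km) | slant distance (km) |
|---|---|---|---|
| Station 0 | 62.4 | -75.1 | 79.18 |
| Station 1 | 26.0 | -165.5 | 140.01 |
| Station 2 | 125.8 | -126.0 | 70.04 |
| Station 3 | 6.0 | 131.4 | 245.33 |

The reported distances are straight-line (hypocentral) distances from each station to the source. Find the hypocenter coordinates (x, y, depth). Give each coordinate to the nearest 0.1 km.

Each station gives a sphere (x−x_i)² + (y−y_i)² + z² = d_i² (stations at z=0).
Subtracting the Station 0 sphere from Station 1 and Station 2: z² cancels, leaving linear equations in x and y:
-72.8 x − 180.8 y = 5199.15
126.8 x − 101.8 y = 23531.74
Solving: x ≈ 122.798, y ≈ -78.202 km (keep extra digits for the depth step; rounded: 122.8, -78.2).
Then from the Station 0 sphere: z² = 79.18² − (x − 62.4)² − (y + 75.1)² with x = 122.798, y = -78.202, so z ≈ 51.107 ≈ 51.1 km.

x ≈ 122.8 km, y ≈ -78.2 km, depth ≈ 51.1 km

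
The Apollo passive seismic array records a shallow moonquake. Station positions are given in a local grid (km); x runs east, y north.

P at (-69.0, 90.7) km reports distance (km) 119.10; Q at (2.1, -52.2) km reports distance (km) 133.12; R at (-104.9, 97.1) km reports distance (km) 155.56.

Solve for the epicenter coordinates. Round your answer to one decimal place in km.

x ≈ 48.7 km, y ≈ 72.5 km

Circle about each station: (x + 69.0)² + (y − 90.7)² = 119.10²; (x − 2.1)² + (y + 52.2)² = 133.12²; (x + 104.9)² + (y − 97.1)² = 155.56².
Subtracting pairs of circle equations eliminates x²+y² and gives linear equations (the radical axes):
142.2 x − 285.8 y = -13794.36
-71.8 x + 12.8 y = -2569.17
Solving the 2×2 system: x ≈ 48.7, y ≈ 72.5 km.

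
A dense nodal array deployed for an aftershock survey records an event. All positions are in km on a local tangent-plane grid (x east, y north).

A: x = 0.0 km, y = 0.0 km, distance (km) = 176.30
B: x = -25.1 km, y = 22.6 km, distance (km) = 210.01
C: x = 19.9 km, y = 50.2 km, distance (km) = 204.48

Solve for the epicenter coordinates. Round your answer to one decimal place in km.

Circle about each station: x² + y² = 176.30²; (x + 25.1)² + (y − 22.6)² = 210.01²; (x − 19.9)² + (y − 50.2)² = 204.48².
Subtracting the A equation from the B and C equations removes the quadratic terms:
-50.2 x + 45.2 y = -11881.74
39.8 x + 100.4 y = -7814.33
Solving the 2×2 system: x ≈ 122.8, y ≈ -126.5 km.
Check against A (with the unrounded x, y): √(x²+y²) = 176.29 ≈ 176.30 km. ✓

x ≈ 122.8 km, y ≈ -126.5 km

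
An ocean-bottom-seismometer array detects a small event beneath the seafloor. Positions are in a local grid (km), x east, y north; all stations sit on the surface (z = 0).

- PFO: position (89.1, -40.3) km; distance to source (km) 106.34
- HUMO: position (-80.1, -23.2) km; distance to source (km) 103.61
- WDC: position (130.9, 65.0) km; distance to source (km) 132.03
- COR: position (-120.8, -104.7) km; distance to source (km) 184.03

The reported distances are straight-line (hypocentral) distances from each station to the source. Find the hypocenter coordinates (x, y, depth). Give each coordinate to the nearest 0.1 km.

Each station gives a sphere (x−x_i)² + (y−y_i)² + z² = d_i² (stations at z=0).
Subtracting the PFO sphere from HUMO and WDC: z² cancels, leaving linear equations in x and y:
-338.4 x + 34.2 y = -2035.49
83.6 x + 210.6 y = 5673.18
Solving: x ≈ 8.400, y ≈ 23.604 km (keep extra digits for the depth step; rounded: 8.4, 23.6).
Then from the PFO sphere: z² = 106.34² − (x − 89.1)² − (y + 40.3)² with x = 8.400, y = 23.604, so z ≈ 26.683 ≈ 26.7 km.
Check against COR (with the unrounded solution): distance 184.03 ≈ 184.03 km. ✓

(8.4, 23.6, 26.7)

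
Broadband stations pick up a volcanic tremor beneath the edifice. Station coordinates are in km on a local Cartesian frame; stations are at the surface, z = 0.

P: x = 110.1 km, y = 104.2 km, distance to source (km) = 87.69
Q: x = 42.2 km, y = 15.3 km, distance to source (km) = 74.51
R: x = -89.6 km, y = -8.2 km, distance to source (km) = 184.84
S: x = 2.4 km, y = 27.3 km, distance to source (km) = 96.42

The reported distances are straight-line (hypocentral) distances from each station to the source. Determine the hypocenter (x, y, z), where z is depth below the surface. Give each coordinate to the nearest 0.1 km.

x ≈ 77.1 km, y ≈ 47.0 km, depth ≈ 57.7 km

Each station gives a sphere (x−x_i)² + (y−y_i)² + z² = d_i² (stations at z=0).
Subtracting the P sphere from Q and R: z² cancels, leaving linear equations in x and y:
-135.8 x − 177.8 y = -18826.92
-399.4 x − 224.8 y = -41360.54
Solving: x ≈ 77.104, y ≈ 46.997 km (keep extra digits for the depth step; rounded: 77.1, 47.0).
Then from the P sphere: z² = 87.69² − (x − 110.1)² − (y − 104.2)² with x = 77.104, y = 46.997, so z ≈ 57.694 ≈ 57.7 km.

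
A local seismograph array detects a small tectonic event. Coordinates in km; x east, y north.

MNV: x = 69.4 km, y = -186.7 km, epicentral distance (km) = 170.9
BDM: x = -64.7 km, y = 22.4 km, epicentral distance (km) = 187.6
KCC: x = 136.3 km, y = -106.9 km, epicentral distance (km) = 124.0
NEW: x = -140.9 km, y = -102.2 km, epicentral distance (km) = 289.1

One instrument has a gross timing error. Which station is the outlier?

Solve using three stations at a time. Using BDM, KCC, NEW (subtract circle equations pairwise → linear system) gives (x, y) ≈ (122.8, 16.3).
Distances from that point to each station vs reported:
  MNV: calculated 209.9 vs reported 170.9 → residual 39.0 km
  BDM: calculated 187.6 vs reported 187.6 → residual 0.0 km
  KCC: calculated 124.0 vs reported 124.0 → residual 0.0 km
  NEW: calculated 289.1 vs reported 289.1 → residual 0.0 km
BDM, KCC, NEW are mutually consistent (residuals ≈ 0); MNV is off by 39.0 km.

MNV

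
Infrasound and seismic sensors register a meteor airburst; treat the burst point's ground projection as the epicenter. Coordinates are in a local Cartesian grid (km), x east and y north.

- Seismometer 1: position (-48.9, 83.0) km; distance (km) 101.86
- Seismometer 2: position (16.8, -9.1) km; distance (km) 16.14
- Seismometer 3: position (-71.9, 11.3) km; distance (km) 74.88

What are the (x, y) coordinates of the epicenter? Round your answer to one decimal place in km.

(1.0, -5.8)

Circle about each station: (x + 48.9)² + (y − 83.0)² = 101.86²; (x − 16.8)² + (y + 9.1)² = 16.14²; (x + 71.9)² + (y − 11.3)² = 74.88².
Subtracting the Seismometer 1 equation from the Seismometer 2 and Seismometer 3 equations removes the quadratic terms:
131.4 x − 184.2 y = 1199.80
-46.0 x − 143.4 y = 785.54
Solving the 2×2 system: x ≈ 1.0, y ≈ -5.8 km.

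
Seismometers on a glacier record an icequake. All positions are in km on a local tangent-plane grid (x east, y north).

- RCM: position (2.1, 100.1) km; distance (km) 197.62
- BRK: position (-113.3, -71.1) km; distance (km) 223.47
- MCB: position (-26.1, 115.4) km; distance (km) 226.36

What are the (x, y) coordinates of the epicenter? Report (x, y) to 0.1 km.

Circle about each station: (x − 2.1)² + (y − 100.1)² = 197.62²; (x + 113.3)² + (y + 71.1)² = 223.47²; (x + 26.1)² + (y − 115.4)² = 226.36².
Subtracting pairs of circle equations eliminates x²+y² and gives linear equations (the radical axes):
-230.8 x − 342.4 y = -3017.50
-56.4 x + 30.6 y = -8211.24
Solving the 2×2 system: x ≈ 110.1, y ≈ -65.4 km.

(110.1, -65.4)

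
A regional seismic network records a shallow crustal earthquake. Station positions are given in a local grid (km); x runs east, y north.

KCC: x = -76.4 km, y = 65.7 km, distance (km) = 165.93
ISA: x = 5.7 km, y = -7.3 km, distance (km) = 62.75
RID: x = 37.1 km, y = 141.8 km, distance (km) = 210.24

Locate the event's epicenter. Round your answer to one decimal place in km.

Circle about each station: (x + 76.4)² + (y − 65.7)² = 165.93²; (x − 5.7)² + (y + 7.3)² = 62.75²; (x − 37.1)² + (y − 141.8)² = 210.24².
Subtracting pairs of circle equations eliminates x²+y² and gives linear equations (the radical axes):
164.2 x − 146.0 y = 13527.53
227.0 x + 152.2 y = -5337.89
Solving the 2×2 system: x ≈ 22.0, y ≈ -67.9 km.
Check against KCC (with the unrounded x, y): √((x + 76.4)²+(y − 65.7)²) = 165.93 ≈ 165.93 km. ✓

x ≈ 22.0 km, y ≈ -67.9 km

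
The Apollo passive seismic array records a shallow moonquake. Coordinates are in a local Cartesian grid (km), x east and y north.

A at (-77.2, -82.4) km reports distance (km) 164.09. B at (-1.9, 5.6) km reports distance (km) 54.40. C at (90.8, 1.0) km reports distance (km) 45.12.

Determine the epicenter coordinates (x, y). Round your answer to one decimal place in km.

50.3 km east, 20.9 km north

Circle about each station: (x + 77.2)² + (y + 82.4)² = 164.09²; (x + 1.9)² + (y − 5.6)² = 54.40²; (x − 90.8)² + (y − 1.0)² = 45.12².
Subtracting pairs of circle equations eliminates x²+y² and gives linear equations (the radical axes):
150.6 x + 176.0 y = 11251.54
336.0 x + 166.8 y = 20385.75
Solving the 2×2 system: x ≈ 50.3, y ≈ 20.9 km.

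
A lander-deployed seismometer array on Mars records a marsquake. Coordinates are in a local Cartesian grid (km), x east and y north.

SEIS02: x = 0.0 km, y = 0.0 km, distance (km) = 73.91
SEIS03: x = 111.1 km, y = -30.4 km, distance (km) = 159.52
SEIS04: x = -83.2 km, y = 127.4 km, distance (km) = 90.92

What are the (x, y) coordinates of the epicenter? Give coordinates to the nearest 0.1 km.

-10.2 km east, 73.2 km north

Circle about each station: x² + y² = 73.91²; (x − 111.1)² + (y + 30.4)² = 159.52²; (x + 83.2)² + (y − 127.4)² = 90.92².
Subtracting the SEIS02 equation from the SEIS03 and SEIS04 equations removes the quadratic terms:
222.2 x − 60.8 y = -6716.57
-166.4 x + 254.8 y = 20349.24
Solving the 2×2 system: x ≈ -10.2, y ≈ 73.2 km.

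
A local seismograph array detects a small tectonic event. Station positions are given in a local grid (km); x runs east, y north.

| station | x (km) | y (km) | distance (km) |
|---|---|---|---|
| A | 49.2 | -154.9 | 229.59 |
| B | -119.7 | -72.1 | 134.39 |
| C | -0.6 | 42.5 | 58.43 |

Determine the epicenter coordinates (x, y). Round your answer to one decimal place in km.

-58.8 km east, 47.7 km north

Circle about each station: (x − 49.2)² + (y + 154.9)² = 229.59²; (x + 119.7)² + (y + 72.1)² = 134.39²; (x + 0.6)² + (y − 42.5)² = 58.43².
Subtracting pairs of circle equations eliminates x²+y² and gives linear equations (the radical axes):
-337.8 x + 165.6 y = 27762.75
-99.6 x + 394.8 y = 24689.46
Solving the 2×2 system: x ≈ -58.8, y ≈ 47.7 km.
Check against A (with the unrounded x, y): √((x − 49.2)²+(y + 154.9)²) = 229.59 ≈ 229.59 km. ✓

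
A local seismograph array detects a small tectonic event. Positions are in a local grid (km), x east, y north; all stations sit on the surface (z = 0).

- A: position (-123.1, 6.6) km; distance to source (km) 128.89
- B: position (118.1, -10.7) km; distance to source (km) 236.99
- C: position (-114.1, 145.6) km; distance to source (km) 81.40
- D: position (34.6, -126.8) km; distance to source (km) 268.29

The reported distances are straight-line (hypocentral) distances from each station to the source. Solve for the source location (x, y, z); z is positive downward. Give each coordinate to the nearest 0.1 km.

(-76.5, 109.3, 62.4)

Each station gives a sphere (x−x_i)² + (y−y_i)² + z² = d_i² (stations at z=0).
Subtracting the A sphere from B and C: z² cancels, leaving linear equations in x and y:
482.4 x − 34.6 y = -40686.70
18.0 x + 278.0 y = 29007.67
Solving: x ≈ -76.503, y ≈ 109.298 km (keep extra digits for the depth step; rounded: -76.5, 109.3).
Then from the A sphere: z² = 128.89² − (x + 123.1)² − (y − 6.6)² with x = -76.503, y = 109.298, so z ≈ 62.406 ≈ 62.4 km.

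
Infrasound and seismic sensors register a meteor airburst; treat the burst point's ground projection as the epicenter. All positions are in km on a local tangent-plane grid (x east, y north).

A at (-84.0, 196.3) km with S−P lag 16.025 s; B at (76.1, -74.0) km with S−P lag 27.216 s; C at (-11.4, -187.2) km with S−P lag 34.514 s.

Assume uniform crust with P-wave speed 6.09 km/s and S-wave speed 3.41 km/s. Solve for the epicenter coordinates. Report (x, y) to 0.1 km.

-75.7 km east, 72.4 km north

Distance from S−P lag: d = Δt · v_P v_S / (v_P − v_S) = Δt · (6.09·3.41)/(6.09−3.41) ≈ 7.7488·Δt.
So d_A = 124.18, d_B = 210.89, d_C = 267.44 km.
Circle about each station: (x + 84.0)² + (y − 196.3)² = 124.18²; (x − 76.1)² + (y + 74.0)² = 210.89²; (x + 11.4)² + (y + 187.2)² = 267.44².
Subtracting the A equation from the B and C equations removes the quadratic terms:
320.2 x − 540.6 y = -63376.40
145.2 x − 767.0 y = -66519.37
Solving the 2×2 system: x ≈ -75.7, y ≈ 72.4 km.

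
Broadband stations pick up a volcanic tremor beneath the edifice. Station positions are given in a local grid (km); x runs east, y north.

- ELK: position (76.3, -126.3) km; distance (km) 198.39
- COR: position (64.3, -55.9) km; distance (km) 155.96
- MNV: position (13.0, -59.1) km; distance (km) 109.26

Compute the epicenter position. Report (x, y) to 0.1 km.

(-85.0, -10.8)

Circle about each station: (x − 76.3)² + (y + 126.3)² = 198.39²; (x − 64.3)² + (y + 55.9)² = 155.96²; (x − 13.0)² + (y + 59.1)² = 109.26².
Subtracting the ELK equation from the COR and MNV equations removes the quadratic terms:
-24.0 x + 140.8 y = 520.99
-126.6 x + 134.4 y = 9309.27
Solving the 2×2 system: x ≈ -85.0, y ≈ -10.8 km.
Check against ELK (with the unrounded x, y): √((x − 76.3)²+(y + 126.3)²) = 198.38 ≈ 198.39 km. ✓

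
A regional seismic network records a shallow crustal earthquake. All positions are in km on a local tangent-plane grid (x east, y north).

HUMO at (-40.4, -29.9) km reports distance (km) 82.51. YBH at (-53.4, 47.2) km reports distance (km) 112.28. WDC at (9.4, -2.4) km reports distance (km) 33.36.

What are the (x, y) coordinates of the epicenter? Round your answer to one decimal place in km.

x ≈ 40.6 km, y ≈ -14.2 km

Circle about each station: (x + 40.4)² + (y + 29.9)² = 82.51²; (x + 53.4)² + (y − 47.2)² = 112.28²; (x − 9.4)² + (y + 2.4)² = 33.36².
Subtracting the HUMO equation from the YBH and WDC equations removes the quadratic terms:
-26.0 x + 154.2 y = -3245.67
99.6 x + 55.0 y = 3262.96
Solving the 2×2 system: x ≈ 40.6, y ≈ -14.2 km.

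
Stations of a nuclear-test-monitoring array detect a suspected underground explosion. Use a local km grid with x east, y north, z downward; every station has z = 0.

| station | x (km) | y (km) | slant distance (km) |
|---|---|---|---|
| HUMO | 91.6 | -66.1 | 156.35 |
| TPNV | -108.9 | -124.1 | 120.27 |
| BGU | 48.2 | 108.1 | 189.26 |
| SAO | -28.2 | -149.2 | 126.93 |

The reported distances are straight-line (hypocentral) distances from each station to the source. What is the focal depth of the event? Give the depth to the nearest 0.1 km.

Each station gives a sphere (x−x_i)² + (y−y_i)² + z² = d_i² (stations at z=0).
Subtracting the HUMO sphere from TPNV and BGU: z² cancels, leaving linear equations in x and y:
-401.0 x − 116.0 y = 24480.70
-86.8 x + 348.4 y = -10124.95
Solving: x ≈ -49.103, y ≈ -41.295 km (keep extra digits for the depth step; rounded: -49.1, -41.3).
Then from the HUMO sphere: z² = 156.35² − (x − 91.6)² − (y + 66.1)² with x = -49.103, y = -41.295, so z ≈ 63.504 ≈ 63.5 km.

z ≈ 63.5 km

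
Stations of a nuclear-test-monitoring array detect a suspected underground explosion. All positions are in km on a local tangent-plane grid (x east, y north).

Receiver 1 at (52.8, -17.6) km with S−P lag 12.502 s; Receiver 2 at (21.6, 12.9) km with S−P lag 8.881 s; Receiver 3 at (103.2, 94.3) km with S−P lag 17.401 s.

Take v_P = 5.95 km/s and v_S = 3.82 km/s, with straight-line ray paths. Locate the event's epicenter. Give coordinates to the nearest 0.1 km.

-71.4 km east, 31.1 km north

Distance from S−P lag: d = Δt · v_P v_S / (v_P − v_S) = Δt · (5.95·3.82)/(5.95−3.82) ≈ 10.6709·Δt.
So d_Receiver 1 = 133.41, d_Receiver 2 = 94.77, d_Receiver 3 = 185.68 km.
Circle about each station: (x − 52.8)² + (y + 17.6)² = 133.41²; (x − 21.6)² + (y − 12.9)² = 94.77²; (x − 103.2)² + (y − 94.3)² = 185.68².
Subtracting the Receiver 1 equation from the Receiver 2 and Receiver 3 equations removes the quadratic terms:
-62.4 x + 61.0 y = 6352.25
100.8 x + 223.8 y = -233.70
Solving the 2×2 system: x ≈ -71.4, y ≈ 31.1 km.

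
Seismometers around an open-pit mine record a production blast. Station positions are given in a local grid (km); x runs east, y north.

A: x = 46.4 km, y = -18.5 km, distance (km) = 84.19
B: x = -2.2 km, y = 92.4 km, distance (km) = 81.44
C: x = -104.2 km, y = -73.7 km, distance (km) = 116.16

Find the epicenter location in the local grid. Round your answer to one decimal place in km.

(-30.4, 16.0)

Circle about each station: (x − 46.4)² + (y + 18.5)² = 84.19²; (x + 2.2)² + (y − 92.4)² = 81.44²; (x + 104.2)² + (y + 73.7)² = 116.16².
Subtracting the A equation from the B and C equations removes the quadratic terms:
-97.2 x + 221.8 y = 6502.87
-301.2 x − 110.4 y = 7388.93
Solving the 2×2 system: x ≈ -30.4, y ≈ 16.0 km.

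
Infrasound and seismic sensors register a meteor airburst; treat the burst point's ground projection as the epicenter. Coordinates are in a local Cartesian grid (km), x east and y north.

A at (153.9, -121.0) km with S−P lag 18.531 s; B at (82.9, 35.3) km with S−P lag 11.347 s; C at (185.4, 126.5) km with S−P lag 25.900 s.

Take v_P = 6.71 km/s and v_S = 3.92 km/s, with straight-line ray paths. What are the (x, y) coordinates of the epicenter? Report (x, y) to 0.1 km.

2.0 km east, -34.7 km north

Distance from S−P lag: d = Δt · v_P v_S / (v_P − v_S) = Δt · (6.71·3.92)/(6.71−3.92) ≈ 9.4277·Δt.
So d_A = 174.70, d_B = 106.98, d_C = 244.18 km.
Circle about each station: (x − 153.9)² + (y + 121.0)² = 174.70²; (x − 82.9)² + (y − 35.3)² = 106.98²; (x − 185.4)² + (y − 126.5)² = 244.18².
Subtracting the A equation from the B and C equations removes the quadratic terms:
-142.0 x + 312.6 y = -11132.34
63.0 x + 495.0 y = -17054.58
Solving the 2×2 system: x ≈ 2.0, y ≈ -34.7 km.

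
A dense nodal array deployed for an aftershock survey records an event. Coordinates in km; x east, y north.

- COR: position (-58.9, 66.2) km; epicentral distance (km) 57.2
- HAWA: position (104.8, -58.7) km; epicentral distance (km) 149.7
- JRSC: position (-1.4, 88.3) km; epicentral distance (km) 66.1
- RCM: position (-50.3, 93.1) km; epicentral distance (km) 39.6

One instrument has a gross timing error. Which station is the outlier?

Solve using three stations at a time. Using COR, HAWA, JRSC (subtract circle equations pairwise → linear system) gives (x, y) ≈ (-19.5, 24.7).
Distances from that point to each station vs reported:
  COR: calculated 57.2 vs reported 57.2 → residual 0.0 km
  HAWA: calculated 149.7 vs reported 149.7 → residual 0.0 km
  JRSC: calculated 66.1 vs reported 66.1 → residual 0.0 km
  RCM: calculated 75.0 vs reported 39.6 → residual 35.4 km
COR, HAWA, JRSC are mutually consistent (residuals ≈ 0); RCM is off by 35.4 km.

RCM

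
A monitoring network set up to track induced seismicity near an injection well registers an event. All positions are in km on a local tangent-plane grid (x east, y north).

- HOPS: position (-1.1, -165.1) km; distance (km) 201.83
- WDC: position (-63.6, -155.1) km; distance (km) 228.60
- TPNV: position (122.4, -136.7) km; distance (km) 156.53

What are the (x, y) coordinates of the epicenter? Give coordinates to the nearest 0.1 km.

x ≈ 88.0 km, y ≈ 16.0 km

Circle about each station: (x + 1.1)² + (y + 165.1)² = 201.83²; (x + 63.6)² + (y + 155.1)² = 228.60²; (x − 122.4)² + (y + 136.7)² = 156.53².
Subtracting pairs of circle equations eliminates x²+y² and gives linear equations (the radical axes):
-125.0 x + 20.0 y = -10680.86
247.0 x + 56.8 y = 22643.14
Solving the 2×2 system: x ≈ 88.0, y ≈ 16.0 km.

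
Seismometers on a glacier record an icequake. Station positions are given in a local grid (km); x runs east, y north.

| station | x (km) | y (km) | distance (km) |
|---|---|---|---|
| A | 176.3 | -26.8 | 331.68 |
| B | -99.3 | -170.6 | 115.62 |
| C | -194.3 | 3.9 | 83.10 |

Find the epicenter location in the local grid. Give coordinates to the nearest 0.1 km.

Circle about each station: (x − 176.3)² + (y + 26.8)² = 331.68²; (x + 99.3)² + (y + 170.6)² = 115.62²; (x + 194.3)² + (y − 3.9)² = 83.10².
Subtracting the A equation from the B and C equations removes the quadratic terms:
-551.2 x − 287.6 y = 103808.56
-741.2 x + 61.4 y = 109073.78
Solving the 2×2 system: x ≈ -152.8, y ≈ -68.1 km.
Check against A (with the unrounded x, y): √((x − 176.3)²+(y + 26.8)²) = 331.68 ≈ 331.68 km. ✓

x ≈ -152.8 km, y ≈ -68.1 km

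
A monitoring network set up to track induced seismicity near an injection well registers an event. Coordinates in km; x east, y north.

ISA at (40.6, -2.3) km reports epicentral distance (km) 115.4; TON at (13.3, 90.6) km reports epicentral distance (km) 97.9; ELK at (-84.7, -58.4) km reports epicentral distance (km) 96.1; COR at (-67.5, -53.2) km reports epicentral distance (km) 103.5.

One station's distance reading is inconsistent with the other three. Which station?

Solve using three stations at a time. Using ISA, TON, ELK (subtract circle equations pairwise → linear system) gives (x, y) ≈ (-68.2, 36.3).
Distances from that point to each station vs reported:
  ISA: calculated 115.4 vs reported 115.4 → residual 0.0 km
  TON: calculated 97.9 vs reported 97.9 → residual 0.0 km
  ELK: calculated 96.1 vs reported 96.1 → residual 0.0 km
  COR: calculated 89.5 vs reported 103.5 → residual 14.0 km
ISA, TON, ELK are mutually consistent (residuals ≈ 0); COR is off by 14.0 km.

COR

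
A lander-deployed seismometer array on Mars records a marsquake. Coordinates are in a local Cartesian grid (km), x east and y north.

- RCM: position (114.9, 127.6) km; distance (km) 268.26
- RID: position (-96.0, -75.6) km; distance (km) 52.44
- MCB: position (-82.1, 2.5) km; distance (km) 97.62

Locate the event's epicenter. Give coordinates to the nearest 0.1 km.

Circle about each station: (x − 114.9)² + (y − 127.6)² = 268.26²; (x + 96.0)² + (y + 75.6)² = 52.44²; (x + 82.1)² + (y − 2.5)² = 97.62².
Subtracting the RCM equation from the RID and MCB equations removes the quadratic terms:
-421.8 x − 406.4 y = 54661.06
-394.0 x − 250.2 y = 39696.65
Solving the 2×2 system: x ≈ -45.0, y ≈ -87.8 km.

(-45.0, -87.8)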